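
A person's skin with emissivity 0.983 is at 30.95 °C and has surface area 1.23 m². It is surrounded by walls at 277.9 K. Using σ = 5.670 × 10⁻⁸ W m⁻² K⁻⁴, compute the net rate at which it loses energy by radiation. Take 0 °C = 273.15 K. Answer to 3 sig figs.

Net loss ≈ 177 W

T = 30.95 °C + 273.15 = 304.10 K.
Area A = 1.23 m².
Net radiated power P_net = εσA(T⁴ − T₀⁴) = 0.983×5.670×10⁻⁸×1.23×(304.10⁴ − 277.9⁴).
T⁴ − T₀⁴ = 8.55196×10⁹ − 5.96423×10⁹ = 2.58773×10⁹ K⁴, so P_net = 177 W.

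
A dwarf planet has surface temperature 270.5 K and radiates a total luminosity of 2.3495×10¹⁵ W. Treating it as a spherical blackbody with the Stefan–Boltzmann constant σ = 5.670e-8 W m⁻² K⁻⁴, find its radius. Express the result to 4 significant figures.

R ≈ 7.848×10⁵ m

L = 4πR²σT⁴ ⇒ R = √(L/(4πσT⁴)).
σT⁴ = 303.565 W/m², so R = √(2.3495×10¹⁵/(4π×303.565)) = 7.848×10⁵ m.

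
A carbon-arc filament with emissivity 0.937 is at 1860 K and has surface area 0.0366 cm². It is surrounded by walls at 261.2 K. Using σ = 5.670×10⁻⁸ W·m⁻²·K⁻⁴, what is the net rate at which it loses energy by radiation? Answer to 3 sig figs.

Net loss ≈ 2.33 W

Area A = 0.0366 cm² = 3.66×10⁻⁶ m².
Net radiated power P_net = εσA(T⁴ − T₀⁴) = 0.937×5.670×10⁻⁸×3.66×10⁻⁶×(1860⁴ − 261.2⁴).
T⁴ − T₀⁴ = 1.19688×10¹³ − 4.65471×10⁹ = 1.19641×10¹³ K⁴, so P_net = 2.33 W.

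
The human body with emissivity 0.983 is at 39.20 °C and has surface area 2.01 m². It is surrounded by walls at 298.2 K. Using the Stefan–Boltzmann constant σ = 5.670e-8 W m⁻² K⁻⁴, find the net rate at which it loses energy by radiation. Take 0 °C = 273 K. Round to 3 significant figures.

T = 39.20 °C + 273 = 312.20 K.
Area A = 2.01 m².
Net radiated power P_net = εσA(T⁴ − T₀⁴) = 0.983×5.670×10⁻⁸×2.01×(312.20⁴ − 298.2⁴).
T⁴ − T₀⁴ = 9.50017×10⁹ − 7.90734×10⁹ = 1.59283×10⁹ K⁴, so P_net = 178 W.

Net loss ≈ 178 W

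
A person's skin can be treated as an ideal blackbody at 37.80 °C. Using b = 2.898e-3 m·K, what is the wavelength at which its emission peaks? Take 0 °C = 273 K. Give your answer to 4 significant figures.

T = 37.80 °C + 273 = 310.80 K.
Wien's displacement law: λ_max = b/T = (2.898×10⁻³ m·K)/(310.80 K) = 9.3243×10⁻⁶ m.
That is 9.324 μm, in the infrared range.

λ_max ≈ 9.324 μm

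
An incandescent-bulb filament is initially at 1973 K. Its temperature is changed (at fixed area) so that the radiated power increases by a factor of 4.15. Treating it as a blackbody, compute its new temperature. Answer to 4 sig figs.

P ∝ T⁴, so T₂/T₁ = (P₂/P₁)^(1/4) = (4.15)^(1/4) = 1.42729.
T₂ = 1973 × 1.42729 = 2816 K.

T₂ ≈ 2816 K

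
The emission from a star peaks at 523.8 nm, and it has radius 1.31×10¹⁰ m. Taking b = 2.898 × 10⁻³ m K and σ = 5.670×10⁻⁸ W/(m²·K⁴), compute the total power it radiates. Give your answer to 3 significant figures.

P ≈ 1.15×10²⁹ W

Wien's law: T = b/λ_max = 2.898×10⁻³/5.238×10⁻⁷ = 5532.65 K.
Surface area A = 4πR² = 4π(1.31×10¹⁰ m)² = 2.15651×10²¹ m².
Then P = σAT⁴ = 5.670×10⁻⁸×2.15651×10²¹×(5532.65)⁴ = 1.15×10²⁹ W.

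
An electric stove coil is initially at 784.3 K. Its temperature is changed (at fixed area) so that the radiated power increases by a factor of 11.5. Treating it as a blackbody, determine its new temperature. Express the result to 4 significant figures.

T₂ ≈ 1444 K

P ∝ T⁴, so T₂/T₁ = (P₂/P₁)^(1/4) = (11.5)^(1/4) = 1.84151.
T₂ = 784.3 × 1.84151 = 1444 K.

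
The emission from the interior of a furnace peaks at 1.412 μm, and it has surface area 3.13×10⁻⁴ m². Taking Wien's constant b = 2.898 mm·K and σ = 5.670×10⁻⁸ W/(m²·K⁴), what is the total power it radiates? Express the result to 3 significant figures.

P ≈ 315 W

Wien's law: T = b/λ_max = 2.898×10⁻³/1.412×10⁻⁶ = 2052.41 K.
Area A = 3.13×10⁻⁴ m².
Then P = σAT⁴ = 5.670×10⁻⁸×3.13×10⁻⁴×(2052.41)⁴ = 315 W.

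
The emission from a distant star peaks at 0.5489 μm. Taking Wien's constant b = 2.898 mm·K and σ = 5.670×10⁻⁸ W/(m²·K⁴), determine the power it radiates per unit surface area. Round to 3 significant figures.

Wien's law: T = b/λ_max = 2.898×10⁻³/5.489×10⁻⁷ = 5279.65 K.
Then I = σT⁴ = 5.670×10⁻⁸×(5279.65)⁴ = 4.41×10⁷ W/m².

I ≈ 4.41×10⁷ W/m²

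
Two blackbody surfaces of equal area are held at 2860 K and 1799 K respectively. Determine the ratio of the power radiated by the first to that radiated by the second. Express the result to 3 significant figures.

With equal areas, P₁/P₂ = (T₁/T₂)⁴ = (2860/1799)⁴ = 6.39.

P₁/P₂ ≈ 6.39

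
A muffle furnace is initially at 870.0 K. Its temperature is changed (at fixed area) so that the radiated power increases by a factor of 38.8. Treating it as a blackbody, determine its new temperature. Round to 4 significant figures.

P ∝ T⁴, so T₂/T₁ = (P₂/P₁)^(1/4) = (38.8)^(1/4) = 2.49579.
T₂ = 870.0 × 2.49579 = 2171 K.

T₂ ≈ 2171 K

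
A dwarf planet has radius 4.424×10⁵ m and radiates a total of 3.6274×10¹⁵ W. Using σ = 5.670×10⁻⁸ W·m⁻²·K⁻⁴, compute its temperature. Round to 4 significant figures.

Surface area A = 4πR² = 4π(4.424×10⁵ m)² = 2.45946×10¹² m².
P = σAT⁴ ⇒ T = (P/(σA))^(1/4) = (3.6274×10¹⁵/(5.670×10⁻⁸×2.45946×10¹²))^(1/4) = 401.6 K.

T ≈ 401.6 K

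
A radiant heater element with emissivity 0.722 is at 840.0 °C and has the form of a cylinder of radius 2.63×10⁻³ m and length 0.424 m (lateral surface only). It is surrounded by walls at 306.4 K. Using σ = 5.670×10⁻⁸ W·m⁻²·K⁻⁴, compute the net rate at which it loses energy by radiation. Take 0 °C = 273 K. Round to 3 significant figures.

T = 840.0 °C + 273 = 1113.0 K.
Lateral area A = 2πrL = 2π×2.63×10⁻³×0.424 = 7.00651×10⁻³ m².
Net radiated power P_net = εσA(T⁴ − T₀⁴) = 0.722×5.670×10⁻⁸×7.00651×10⁻³×(1113.0⁴ − 306.4⁴).
T⁴ − T₀⁴ = 1.53455×10¹² − 8.81363×10⁹ = 1.52574×10¹² K⁴, so P_net = 438 W.

Net loss ≈ 438 W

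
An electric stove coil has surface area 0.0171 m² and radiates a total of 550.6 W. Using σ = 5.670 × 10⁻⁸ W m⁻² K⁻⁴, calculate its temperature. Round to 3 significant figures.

Area A = 0.0171 m².
P = σAT⁴ ⇒ T = (P/(σA))^(1/4) = (550.6/(5.670×10⁻⁸×0.0171))^(1/4) = 868 K.

T ≈ 868 K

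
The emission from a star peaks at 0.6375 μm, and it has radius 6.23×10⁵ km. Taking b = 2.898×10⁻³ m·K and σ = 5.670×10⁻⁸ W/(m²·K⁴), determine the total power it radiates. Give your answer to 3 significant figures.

P ≈ 1.18×10²⁶ W

Wien's law: T = b/λ_max = 2.898×10⁻³/6.375×10⁻⁷ = 4545.88 K.
Surface area A = 4πR² = 4π(6.23×10⁸ m)² = 4.87737×10¹⁸ m².
Then P = σAT⁴ = 5.670×10⁻⁸×4.87737×10¹⁸×(4545.88)⁴ = 1.18×10²⁶ W.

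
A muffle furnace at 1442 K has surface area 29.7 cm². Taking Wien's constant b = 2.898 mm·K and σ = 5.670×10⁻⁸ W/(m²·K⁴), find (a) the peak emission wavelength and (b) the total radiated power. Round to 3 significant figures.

(a) λ_max = b/T = 2.898×10⁻³/1442 = 2.010×10⁻⁶ m = 2.01×10³ nm.
Area A = 29.7 cm² = 2.97×10⁻³ m².
(b) P = σAT⁴ = 5.670×10⁻⁸×2.97×10⁻³×(1442)⁴ = 728 W.

λ_max ≈ 2.01×10³ nm; P ≈ 728 W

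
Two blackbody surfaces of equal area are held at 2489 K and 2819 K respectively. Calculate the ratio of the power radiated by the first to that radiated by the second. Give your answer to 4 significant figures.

P₁/P₂ ≈ 0.6077

With equal areas, P₁/P₂ = (T₁/T₂)⁴ = (2489/2819)⁴ = 0.6077.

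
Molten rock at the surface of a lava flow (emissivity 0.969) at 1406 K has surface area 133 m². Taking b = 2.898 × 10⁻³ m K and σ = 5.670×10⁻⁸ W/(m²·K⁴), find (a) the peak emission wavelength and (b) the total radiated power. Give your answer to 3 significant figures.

λ_max ≈ 2.06 μm; P ≈ 2.86×10⁷ W

(a) λ_max = b/T = 2.898×10⁻³/1406 = 2.061×10⁻⁶ m = 2.06 μm.
Area A = 133 m².
(b) P = εσAT⁴ = 0.969×5.670×10⁻⁸×133×(1406)⁴ = 2.86×10⁷ W.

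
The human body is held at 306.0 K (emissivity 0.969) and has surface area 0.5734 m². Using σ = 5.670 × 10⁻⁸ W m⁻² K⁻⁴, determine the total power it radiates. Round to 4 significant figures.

Area A = 0.5734 m².
P = εσAT⁴ = 0.969 × 5.670×10⁻⁸ × 0.5734 × (306.0)⁴ = 276.2 W.

P ≈ 276.2 W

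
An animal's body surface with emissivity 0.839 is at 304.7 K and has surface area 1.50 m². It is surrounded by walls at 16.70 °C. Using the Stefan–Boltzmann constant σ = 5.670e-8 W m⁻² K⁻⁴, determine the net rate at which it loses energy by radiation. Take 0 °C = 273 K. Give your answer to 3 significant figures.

Surroundings: T = 16.70 °C + 273 = 289.70 K.
Area A = 1.50 m².
Net radiated power P_net = εσA(T⁴ − T₀⁴) = 0.839×5.670×10⁻⁸×1.50×(304.7⁴ − 289.70⁴).
T⁴ − T₀⁴ = 8.61965×10⁹ − 7.04359×10⁹ = 1.57606×10⁹ K⁴, so P_net = 112 W.

Net loss ≈ 112 W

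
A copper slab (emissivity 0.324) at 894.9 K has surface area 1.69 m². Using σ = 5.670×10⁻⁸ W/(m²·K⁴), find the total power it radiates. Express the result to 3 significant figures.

P ≈ 1.99×10⁴ W

Area A = 1.69 m².
P = εσAT⁴ = 0.324 × 5.670×10⁻⁸ × 1.69 × (894.9)⁴ = 1.99×10⁴ W.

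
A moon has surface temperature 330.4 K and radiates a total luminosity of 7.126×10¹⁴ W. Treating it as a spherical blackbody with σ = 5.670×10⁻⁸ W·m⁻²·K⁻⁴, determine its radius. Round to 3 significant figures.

L = 4πR²σT⁴ ⇒ R = √(L/(4πσT⁴)).
σT⁴ = 675.683 W/m², so R = √(7.126×10¹⁴/(4π×675.683)) = 2.90×10⁵ m.

R ≈ 2.90×10⁵ m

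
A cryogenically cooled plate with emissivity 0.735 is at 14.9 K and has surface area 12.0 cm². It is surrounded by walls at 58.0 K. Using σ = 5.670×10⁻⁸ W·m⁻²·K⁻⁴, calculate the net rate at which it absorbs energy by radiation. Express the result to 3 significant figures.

Net gain ≈ 5.63×10⁻⁴ W

Area A = 12.0 cm² = 1.20×10⁻³ m².
Net radiated power P_net = εσA(T⁴ − T₀⁴) = 0.735×5.670×10⁻⁸×1.20×10⁻³×(14.9⁴ − 58.0⁴).
T⁴ − T₀⁴ = 49288.4 − 1.13165×10⁷ = -1.12672×10⁷ K⁴, so P_net = -5.63×10⁻⁴ W — negative, meaning a net gain of 5.63×10⁻⁴ W.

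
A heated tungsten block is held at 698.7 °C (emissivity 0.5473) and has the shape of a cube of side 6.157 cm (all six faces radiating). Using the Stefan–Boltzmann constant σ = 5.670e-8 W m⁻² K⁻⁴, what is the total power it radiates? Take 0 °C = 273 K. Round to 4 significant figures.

T = 698.7 °C + 273 = 971.7 K.
Area A = 6s² = 6×(0.06157 m)² = 0.0227452 m².
P = εσAT⁴ = 0.5473 × 5.670×10⁻⁸ × 0.0227452 × (971.7)⁴ = 629.3 W.

P ≈ 629.3 W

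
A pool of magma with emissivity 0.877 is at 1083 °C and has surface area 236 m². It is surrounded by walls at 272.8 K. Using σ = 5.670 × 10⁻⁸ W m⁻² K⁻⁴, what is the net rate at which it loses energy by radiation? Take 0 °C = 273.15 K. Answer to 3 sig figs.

T = 1083 °C + 273.15 = 1356.15 K.
Area A = 236 m².
Net radiated power P_net = εσA(T⁴ − T₀⁴) = 0.877×5.670×10⁻⁸×236×(1356.15⁴ − 272.8⁴).
T⁴ − T₀⁴ = 3.38245×10¹² − 5.53831×10⁹ = 3.37691×10¹² K⁴, so P_net = 3.96×10⁷ W.

Net loss ≈ 3.96×10⁷ W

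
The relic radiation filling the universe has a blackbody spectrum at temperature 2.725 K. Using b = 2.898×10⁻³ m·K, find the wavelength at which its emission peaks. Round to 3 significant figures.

λ_max ≈ 1.06×10⁻³ m

Wien's displacement law: λ_max = b/T = (2.898×10⁻³ m·K)/(2.725 K) = 1.063×10⁻³ m.
That is 1.06×10⁻³ m, in the microwave range.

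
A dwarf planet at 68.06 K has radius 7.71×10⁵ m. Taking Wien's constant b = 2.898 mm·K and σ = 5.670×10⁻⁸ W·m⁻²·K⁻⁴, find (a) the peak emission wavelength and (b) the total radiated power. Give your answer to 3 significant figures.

λ_max ≈ 42.6 μm; P ≈ 9.09×10¹² W

(a) λ_max = b/T = 2.898×10⁻³/68.06 = 4.258×10⁻⁵ m = 42.6 μm.
Surface area A = 4πR² = 4π(7.71×10⁵ m)² = 7.46997×10¹² m².
(b) P = σAT⁴ = 5.670×10⁻⁸×7.46997×10¹²×(68.06)⁴ = 9.09×10¹² W.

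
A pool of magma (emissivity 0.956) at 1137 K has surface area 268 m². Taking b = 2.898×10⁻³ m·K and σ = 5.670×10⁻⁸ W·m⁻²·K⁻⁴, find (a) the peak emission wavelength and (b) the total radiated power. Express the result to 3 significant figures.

(a) λ_max = b/T = 2.898×10⁻³/1137 = 2.549×10⁻⁶ m = 2.55×10³ nm.
Area A = 268 m².
(b) P = εσAT⁴ = 0.956×5.670×10⁻⁸×268×(1137)⁴ = 2.43×10⁷ W.

λ_max ≈ 2.55×10³ nm; P ≈ 2.43×10⁷ W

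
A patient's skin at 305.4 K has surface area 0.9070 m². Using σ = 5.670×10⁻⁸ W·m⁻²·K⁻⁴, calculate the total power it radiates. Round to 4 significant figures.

Area A = 0.9070 m².
P = σAT⁴ = 5.670×10⁻⁸ × 0.9070 × (305.4)⁴ = 447.4 W.

P ≈ 447.4 W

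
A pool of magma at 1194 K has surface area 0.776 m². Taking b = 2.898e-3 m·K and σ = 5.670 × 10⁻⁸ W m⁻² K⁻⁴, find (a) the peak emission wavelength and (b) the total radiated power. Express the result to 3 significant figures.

λ_max ≈ 2.43×10³ nm; P ≈ 8.94×10⁴ W

(a) λ_max = b/T = 2.898×10⁻³/1194 = 2.427×10⁻⁶ m = 2.43×10³ nm.
Area A = 0.776 m².
(b) P = σAT⁴ = 5.670×10⁻⁸×0.776×(1194)⁴ = 8.94×10⁴ W.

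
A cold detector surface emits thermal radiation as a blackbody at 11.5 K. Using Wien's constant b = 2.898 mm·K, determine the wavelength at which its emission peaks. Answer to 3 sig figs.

λ_max ≈ 2.52×10⁻⁴ m

Wien's displacement law: λ_max = b/T = (2.898×10⁻³ m·K)/(11.5 K) = 2.520×10⁻⁴ m.
That is 2.52×10⁻⁴ m, in the infrared range.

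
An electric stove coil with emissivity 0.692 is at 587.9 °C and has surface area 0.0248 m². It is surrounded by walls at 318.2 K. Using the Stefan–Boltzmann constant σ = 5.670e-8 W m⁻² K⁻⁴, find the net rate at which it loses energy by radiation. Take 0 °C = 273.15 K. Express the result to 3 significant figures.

Net loss ≈ 525 W

T = 587.9 °C + 273.15 = 861.05 K.
Area A = 0.0248 m².
Net radiated power P_net = εσA(T⁴ − T₀⁴) = 0.692×5.670×10⁻⁸×0.0248×(861.05⁴ − 318.2⁴).
T⁴ − T₀⁴ = 5.49684×10¹¹ − 1.02518×10¹⁰ = 5.39432×10¹¹ K⁴, so P_net = 525 W.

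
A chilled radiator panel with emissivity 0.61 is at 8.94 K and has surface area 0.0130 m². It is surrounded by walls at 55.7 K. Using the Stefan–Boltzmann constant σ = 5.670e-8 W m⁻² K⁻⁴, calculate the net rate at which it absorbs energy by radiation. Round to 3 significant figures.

Area A = 0.0130 m².
Net radiated power P_net = εσA(T⁴ − T₀⁴) = 0.61×5.670×10⁻⁸×0.0130×(8.94⁴ − 55.7⁴).
T⁴ − T₀⁴ = 6387.78 − 9.62544×10⁶ = -9.61905×10⁶ K⁴, so P_net = -4.33×10⁻³ W — negative, meaning a net gain of 4.33×10⁻³ W.

Net gain ≈ 4.33×10⁻³ W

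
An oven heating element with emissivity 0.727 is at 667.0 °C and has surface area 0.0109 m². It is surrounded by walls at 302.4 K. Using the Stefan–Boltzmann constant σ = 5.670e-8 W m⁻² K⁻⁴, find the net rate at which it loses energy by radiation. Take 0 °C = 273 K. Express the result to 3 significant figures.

T = 667.0 °C + 273 = 940.0 K.
Area A = 0.0109 m².
Net radiated power P_net = εσA(T⁴ − T₀⁴) = 0.727×5.670×10⁻⁸×0.0109×(940.0⁴ − 302.4⁴).
T⁴ − T₀⁴ = 7.80749×10¹¹ − 8.36233×10⁹ = 7.72387×10¹¹ K⁴, so P_net = 347 W.

Net loss ≈ 347 W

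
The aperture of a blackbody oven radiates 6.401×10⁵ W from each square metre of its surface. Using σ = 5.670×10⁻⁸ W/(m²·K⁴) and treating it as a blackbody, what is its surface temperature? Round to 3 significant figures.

I = σT⁴, so T = (I/σ)^(1/4) = (6.401×10⁵/(5.670×10⁻⁸))^(1/4) = 1.83×10³ K.

T ≈ 1.83×10³ K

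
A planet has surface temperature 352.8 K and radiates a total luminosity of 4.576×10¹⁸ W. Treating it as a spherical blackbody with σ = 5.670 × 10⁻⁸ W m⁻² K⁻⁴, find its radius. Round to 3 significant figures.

L = 4πR²σT⁴ ⇒ R = √(L/(4πσT⁴)).
σT⁴ = 878.410 W/m², so R = √(4.576×10¹⁸/(4π×878.410)) = 2.04×10⁷ m.

R ≈ 2.04×10⁷ m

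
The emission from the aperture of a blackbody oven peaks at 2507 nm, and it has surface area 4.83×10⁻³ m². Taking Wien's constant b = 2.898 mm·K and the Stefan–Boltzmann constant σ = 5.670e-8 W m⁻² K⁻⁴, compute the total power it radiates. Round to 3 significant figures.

P ≈ 489 W

Wien's law: T = b/λ_max = 2.898×10⁻³/2.507×10⁻⁶ = 1155.96 K.
Area A = 4.83×10⁻³ m².
Then P = σAT⁴ = 5.670×10⁻⁸×4.83×10⁻³×(1155.96)⁴ = 489 W.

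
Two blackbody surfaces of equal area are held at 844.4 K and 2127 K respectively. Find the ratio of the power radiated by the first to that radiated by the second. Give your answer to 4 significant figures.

With equal areas, P₁/P₂ = (T₁/T₂)⁴ = (844.4/2127)⁴ = 0.02484.

P₁/P₂ ≈ 0.02484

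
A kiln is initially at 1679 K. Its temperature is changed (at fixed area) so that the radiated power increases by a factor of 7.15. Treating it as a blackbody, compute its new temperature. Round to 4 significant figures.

T₂ ≈ 2746 K

P ∝ T⁴, so T₂/T₁ = (P₂/P₁)^(1/4) = (7.15)^(1/4) = 1.63522.
T₂ = 1679 × 1.63522 = 2746 K.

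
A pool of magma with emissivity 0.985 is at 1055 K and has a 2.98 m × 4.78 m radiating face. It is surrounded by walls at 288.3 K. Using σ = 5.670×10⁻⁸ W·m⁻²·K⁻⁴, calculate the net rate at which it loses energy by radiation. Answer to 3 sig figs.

Area A = 2.98 × 4.78 = 14.2444 m².
Net radiated power P_net = εσA(T⁴ − T₀⁴) = 0.985×5.670×10⁻⁸×14.2444×(1055⁴ − 288.3⁴).
T⁴ − T₀⁴ = 1.23882×10¹² − 6.90842×10⁹ = 1.23191×10¹² K⁴, so P_net = 9.80×10⁵ W.

Net loss ≈ 9.80×10⁵ W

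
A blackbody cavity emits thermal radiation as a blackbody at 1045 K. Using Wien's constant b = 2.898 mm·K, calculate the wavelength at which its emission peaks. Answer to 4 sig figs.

λ_max ≈ 2773 nm

Wien's displacement law: λ_max = b/T = (2.898×10⁻³ m·K)/(1045 K) = 2.7732×10⁻⁶ m.
That is 2773 nm, in the infrared range.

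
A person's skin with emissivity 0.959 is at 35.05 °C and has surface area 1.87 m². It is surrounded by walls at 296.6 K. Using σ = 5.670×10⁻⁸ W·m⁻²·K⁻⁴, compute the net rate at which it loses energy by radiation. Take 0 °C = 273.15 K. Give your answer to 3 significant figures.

T = 35.05 °C + 273.15 = 308.20 K.
Area A = 1.87 m².
Net radiated power P_net = εσA(T⁴ − T₀⁴) = 0.959×5.670×10⁻⁸×1.87×(308.20⁴ − 296.6⁴).
T⁴ − T₀⁴ = 9.02258×10⁹ − 7.73900×10⁹ = 1.28358×10⁹ K⁴, so P_net = 131 W.

Net loss ≈ 131 W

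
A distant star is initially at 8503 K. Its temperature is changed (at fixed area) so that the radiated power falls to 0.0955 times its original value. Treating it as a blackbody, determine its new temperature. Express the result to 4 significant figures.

P ∝ T⁴, so T₂/T₁ = (P₂/P₁)^(1/4) = (0.0955)^(1/4) = 0.555905.
T₂ = 8503 × 0.555905 = 4727 K.

T₂ ≈ 4727 K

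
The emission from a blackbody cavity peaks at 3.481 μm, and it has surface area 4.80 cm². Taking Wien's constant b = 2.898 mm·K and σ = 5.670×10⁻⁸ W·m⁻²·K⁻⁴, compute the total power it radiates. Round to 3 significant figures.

Wien's law: T = b/λ_max = 2.898×10⁻³/3.481×10⁻⁶ = 832.519 K.
Area A = 4.80 cm² = 4.80×10⁻⁴ m².
Then P = σAT⁴ = 5.670×10⁻⁸×4.80×10⁻⁴×(832.519)⁴ = 13.1 W.

P ≈ 13.1 W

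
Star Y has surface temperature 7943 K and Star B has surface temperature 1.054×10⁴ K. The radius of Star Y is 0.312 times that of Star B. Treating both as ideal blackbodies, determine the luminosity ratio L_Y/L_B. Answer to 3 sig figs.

L ∝ R²T⁴, so L_Y/L_B = (R_Y/R_B)²(T_Y/T_B)⁴ = (0.312)² × (7943/1.054×10⁴)⁴ = 0.097344 × 0.322534 = 0.0314.

L_Y/L_B ≈ 0.0314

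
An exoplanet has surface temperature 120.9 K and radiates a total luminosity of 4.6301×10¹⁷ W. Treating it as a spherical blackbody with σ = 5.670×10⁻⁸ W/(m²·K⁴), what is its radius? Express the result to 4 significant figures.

R ≈ 5.515×10⁷ m

L = 4πR²σT⁴ ⇒ R = √(L/(4πσT⁴)).
σT⁴ = 12.1140 W/m², so R = √(4.6301×10¹⁷/(4π×12.1140)) = 5.515×10⁷ m.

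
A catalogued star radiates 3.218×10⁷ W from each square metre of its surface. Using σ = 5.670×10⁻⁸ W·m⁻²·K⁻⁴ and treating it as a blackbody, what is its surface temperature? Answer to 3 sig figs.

I = σT⁴, so T = (I/σ)^(1/4) = (3.218×10⁷/(5.670×10⁻⁸))^(1/4) = 4.88×10³ K.

T ≈ 4.88×10³ K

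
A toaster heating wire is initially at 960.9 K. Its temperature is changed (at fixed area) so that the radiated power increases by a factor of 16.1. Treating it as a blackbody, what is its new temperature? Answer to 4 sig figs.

P ∝ T⁴, so T₂/T₁ = (P₂/P₁)^(1/4) = (16.1)^(1/4) = 2.00312.
T₂ = 960.9 × 2.00312 = 1925 K.

T₂ ≈ 1925 K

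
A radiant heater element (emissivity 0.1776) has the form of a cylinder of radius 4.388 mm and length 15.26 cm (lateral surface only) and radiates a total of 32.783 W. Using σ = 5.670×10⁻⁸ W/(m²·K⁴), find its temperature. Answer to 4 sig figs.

Lateral area A = 2πrL = 2π×4.388×10⁻³×0.1526 = 4.20728×10⁻³ m².
P = εσAT⁴ ⇒ T = (P/(εσA))^(1/4) = (32.783/(0.1776×5.670×10⁻⁸×4.20728×10⁻³))^(1/4) = 937.9 K.

T ≈ 937.9 K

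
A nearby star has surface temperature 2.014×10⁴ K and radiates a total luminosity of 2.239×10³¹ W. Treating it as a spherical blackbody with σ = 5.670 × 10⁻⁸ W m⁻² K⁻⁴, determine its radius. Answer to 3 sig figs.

R ≈ 1.38×10¹⁰ m

L = 4πR²σT⁴ ⇒ R = √(L/(4πσT⁴)).
σT⁴ = 9.32870×10⁹ W/m², so R = √(2.239×10³¹/(4π×9.32870×10⁹)) = 1.38×10¹⁰ m.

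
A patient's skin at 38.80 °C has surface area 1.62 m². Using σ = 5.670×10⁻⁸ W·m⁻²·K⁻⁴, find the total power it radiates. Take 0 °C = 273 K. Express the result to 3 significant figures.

T = 38.80 °C + 273 = 311.80 K.
Area A = 1.62 m².
P = σAT⁴ = 5.670×10⁻⁸ × 1.62 × (311.80)⁴ = 868 W.

P ≈ 868 W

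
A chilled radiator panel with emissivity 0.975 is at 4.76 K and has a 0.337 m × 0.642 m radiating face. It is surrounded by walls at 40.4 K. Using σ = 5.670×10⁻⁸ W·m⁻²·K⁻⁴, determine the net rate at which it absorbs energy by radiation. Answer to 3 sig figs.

Net gain ≈ 0.0319 W

Area A = 0.337 × 0.642 = 0.216354 m².
Net radiated power P_net = εσA(T⁴ − T₀⁴) = 0.975×5.670×10⁻⁸×0.216354×(4.76⁴ − 40.4⁴).
T⁴ − T₀⁴ = 513.367 − 2.66395×10⁶ = -2.66344×10⁶ K⁴, so P_net = -0.0319 W — negative, meaning a net gain of 0.0319 W.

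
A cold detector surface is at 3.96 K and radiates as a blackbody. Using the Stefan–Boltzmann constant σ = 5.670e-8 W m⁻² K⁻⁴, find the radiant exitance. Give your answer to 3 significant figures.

I ≈ 1.39×10⁻⁵ W/m²

Stefan–Boltzmann: I = σT⁴ = 5.670×10⁻⁸ × (3.96)⁴ = 1.39×10⁻⁵ W/m².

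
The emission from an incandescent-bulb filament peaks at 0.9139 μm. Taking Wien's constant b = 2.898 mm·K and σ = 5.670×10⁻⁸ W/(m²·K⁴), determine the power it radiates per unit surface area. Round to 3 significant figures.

Wien's law: T = b/λ_max = 2.898×10⁻³/9.139×10⁻⁷ = 3171.03 K.
Then I = σT⁴ = 5.670×10⁻⁸×(3171.03)⁴ = 5.73×10⁶ W/m².

I ≈ 5.73×10⁶ W/m²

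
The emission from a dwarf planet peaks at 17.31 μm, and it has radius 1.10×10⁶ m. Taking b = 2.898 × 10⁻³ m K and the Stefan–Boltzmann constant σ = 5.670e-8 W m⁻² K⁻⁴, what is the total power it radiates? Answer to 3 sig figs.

Wien's law: T = b/λ_max = 2.898×10⁻³/1.731×10⁻⁵ = 167.418 K.
Surface area A = 4πR² = 4π(1.10×10⁶ m)² = 1.52053×10¹³ m².
Then P = σAT⁴ = 5.670×10⁻⁸×1.52053×10¹³×(167.418)⁴ = 6.77×10¹⁴ W.

P ≈ 6.77×10¹⁴ W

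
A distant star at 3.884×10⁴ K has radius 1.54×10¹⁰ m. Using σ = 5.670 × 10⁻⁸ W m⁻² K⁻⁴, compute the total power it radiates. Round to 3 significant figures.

P ≈ 3.85×10³² W

Surface area A = 4πR² = 4π(1.54×10¹⁰ m)² = 2.98024×10²¹ m².
P = σAT⁴ = 5.670×10⁻⁸ × 2.98024×10²¹ × (3.884×10⁴)⁴ = 3.85×10³² W.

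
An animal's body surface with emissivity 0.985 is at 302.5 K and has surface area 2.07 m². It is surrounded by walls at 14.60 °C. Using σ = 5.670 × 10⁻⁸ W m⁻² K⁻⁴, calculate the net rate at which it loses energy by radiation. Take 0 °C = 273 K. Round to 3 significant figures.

Net loss ≈ 177 W

Surroundings: T = 14.60 °C + 273 = 287.60 K.
Area A = 2.07 m².
Net radiated power P_net = εσA(T⁴ − T₀⁴) = 0.985×5.670×10⁻⁸×2.07×(302.5⁴ − 287.60⁴).
T⁴ − T₀⁴ = 8.37339×10⁹ − 6.84157×10⁹ = 1.53182×10⁹ K⁴, so P_net = 177 W.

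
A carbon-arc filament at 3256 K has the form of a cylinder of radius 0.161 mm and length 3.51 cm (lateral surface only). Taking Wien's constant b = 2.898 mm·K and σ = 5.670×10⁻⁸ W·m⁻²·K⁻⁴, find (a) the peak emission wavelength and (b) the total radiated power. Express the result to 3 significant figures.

(a) λ_max = b/T = 2.898×10⁻³/3256 = 8.900×10⁻⁷ m = 0.890 μm.
Lateral area A = 2πrL = 2π×1.61×10⁻⁴×0.0351 = 3.55069×10⁻⁵ m².
(b) P = σAT⁴ = 5.670×10⁻⁸×3.55069×10⁻⁵×(3256)⁴ = 226 W.

λ_max ≈ 0.890 μm; P ≈ 226 W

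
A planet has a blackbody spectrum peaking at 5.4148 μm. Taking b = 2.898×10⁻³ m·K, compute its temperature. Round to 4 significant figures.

T ≈ 535.2 K

Wien's law gives T = b/λ_max = (2.898×10⁻³ m·K)/(5.4148×10⁻⁶ m) = 535.2 K.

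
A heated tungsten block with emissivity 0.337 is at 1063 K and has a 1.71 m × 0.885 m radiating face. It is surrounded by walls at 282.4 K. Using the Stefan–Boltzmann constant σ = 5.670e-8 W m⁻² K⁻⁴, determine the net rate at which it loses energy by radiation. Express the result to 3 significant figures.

Area A = 1.71 × 0.885 = 1.51335 m².
Net radiated power P_net = εσA(T⁴ − T₀⁴) = 0.337×5.670×10⁻⁸×1.51335×(1063⁴ − 282.4⁴).
T⁴ − T₀⁴ = 1.27683×10¹² − 6.36002×10⁹ = 1.27047×10¹² K⁴, so P_net = 3.67×10⁴ W.

Net loss ≈ 3.67×10⁴ W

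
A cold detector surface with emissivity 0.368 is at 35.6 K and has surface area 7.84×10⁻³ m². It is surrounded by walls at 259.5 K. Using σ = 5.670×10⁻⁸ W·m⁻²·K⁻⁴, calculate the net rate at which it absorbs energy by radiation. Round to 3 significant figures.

Net gain ≈ 0.742 W

Area A = 7.84×10⁻³ m².
Net radiated power P_net = εσA(T⁴ − T₀⁴) = 0.368×5.670×10⁻⁸×7.84×10⁻³×(35.6⁴ − 259.5⁴).
T⁴ − T₀⁴ = 1.60620×10⁶ − 4.53471×10⁹ = -4.53310×10⁹ K⁴, so P_net = -0.742 W — negative, meaning a net gain of 0.742 W.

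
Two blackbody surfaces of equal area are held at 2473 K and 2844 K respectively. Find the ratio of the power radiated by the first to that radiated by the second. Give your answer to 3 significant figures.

With equal areas, P₁/P₂ = (T₁/T₂)⁴ = (2473/2844)⁴ = 0.572.

P₁/P₂ ≈ 0.572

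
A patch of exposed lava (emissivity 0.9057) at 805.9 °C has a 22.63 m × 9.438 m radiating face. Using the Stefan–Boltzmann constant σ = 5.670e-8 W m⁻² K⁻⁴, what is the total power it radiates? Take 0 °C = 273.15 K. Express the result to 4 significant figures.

T = 805.9 °C + 273.15 = 1079.05 K.
Area A = 22.63 × 9.438 = 213.582 m².
P = εσAT⁴ = 0.9057 × 5.670×10⁻⁸ × 213.582 × (1079.05)⁴ = 1.487×10⁷ W.

P ≈ 1.487×10⁷ W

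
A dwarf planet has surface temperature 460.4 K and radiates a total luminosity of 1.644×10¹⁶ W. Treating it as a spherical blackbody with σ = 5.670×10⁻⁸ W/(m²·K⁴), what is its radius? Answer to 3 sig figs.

L = 4πR²σT⁴ ⇒ R = √(L/(4πσT⁴)).
σT⁴ = 2547.56 W/m², so R = √(1.644×10¹⁶/(4π×2547.56)) = 7.17×10⁵ m.

R ≈ 7.17×10⁵ m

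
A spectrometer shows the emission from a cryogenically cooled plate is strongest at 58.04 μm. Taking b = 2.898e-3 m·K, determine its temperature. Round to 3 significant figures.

Wien's law gives T = b/λ_max = (2.898×10⁻³ m·K)/(5.804×10⁻⁵ m) = 49.9 K.

T ≈ 49.9 K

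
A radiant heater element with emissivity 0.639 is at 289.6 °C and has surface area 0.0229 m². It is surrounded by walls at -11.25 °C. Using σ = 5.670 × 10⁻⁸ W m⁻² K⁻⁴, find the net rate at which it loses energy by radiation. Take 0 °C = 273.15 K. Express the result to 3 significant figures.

Net loss ≈ 79.3 W

T = 289.6 °C + 273.15 = 562.75 K.
Surroundings: T = -11.25 °C + 273.15 = 261.90 K.
Area A = 0.0229 m².
Net radiated power P_net = εσA(T⁴ − T₀⁴) = 0.639×5.670×10⁻⁸×0.0229×(562.75⁴ − 261.90⁴).
T⁴ − T₀⁴ = 1.00291×10¹¹ − 4.70481×10⁹ = 9.55862×10¹⁰ K⁴, so P_net = 79.3 W.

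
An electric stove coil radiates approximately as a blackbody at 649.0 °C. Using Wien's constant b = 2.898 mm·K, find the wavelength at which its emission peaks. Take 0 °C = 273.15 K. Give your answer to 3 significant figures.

T = 649.0 °C + 273.15 = 922.15 K.
Wien's displacement law: λ_max = b/T = (2.898×10⁻³ m·K)/(922.15 K) = 3.143×10⁻⁶ m.
That is 3.14 μm, in the infrared range.

λ_max ≈ 3.14 μm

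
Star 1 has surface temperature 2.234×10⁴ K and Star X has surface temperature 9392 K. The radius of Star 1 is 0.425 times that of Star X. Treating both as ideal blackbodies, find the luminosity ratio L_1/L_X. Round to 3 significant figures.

L ∝ R²T⁴, so L_1/L_X = (R_1/R_X)²(T_1/T_X)⁴ = (0.425)² × (2.234×10⁴/9392)⁴ = 0.180625 × 32.0111 = 5.78.

L_1/L_X ≈ 5.78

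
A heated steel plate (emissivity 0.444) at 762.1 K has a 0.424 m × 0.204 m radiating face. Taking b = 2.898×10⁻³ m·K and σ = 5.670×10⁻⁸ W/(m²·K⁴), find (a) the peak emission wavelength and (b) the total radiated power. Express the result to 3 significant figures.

λ_max ≈ 3.80 μm; P ≈ 735 W

(a) λ_max = b/T = 2.898×10⁻³/762.1 = 3.803×10⁻⁶ m = 3.80 μm.
Area A = 0.424 × 0.204 = 0.086496 m².
(b) P = εσAT⁴ = 0.444×5.670×10⁻⁸×0.086496×(762.1)⁴ = 735 W.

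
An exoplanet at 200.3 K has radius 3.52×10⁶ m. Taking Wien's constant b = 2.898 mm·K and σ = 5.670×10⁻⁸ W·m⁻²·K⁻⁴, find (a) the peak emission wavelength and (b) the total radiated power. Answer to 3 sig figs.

(a) λ_max = b/T = 2.898×10⁻³/200.3 = 1.447×10⁻⁵ m = 14.5 μm.
Surface area A = 4πR² = 4π(3.52×10⁶ m)² = 1.55702×10¹⁴ m².
(b) P = σAT⁴ = 5.670×10⁻⁸×1.55702×10¹⁴×(200.3)⁴ = 1.42×10¹⁶ W.

λ_max ≈ 14.5 μm; P ≈ 1.42×10¹⁶ W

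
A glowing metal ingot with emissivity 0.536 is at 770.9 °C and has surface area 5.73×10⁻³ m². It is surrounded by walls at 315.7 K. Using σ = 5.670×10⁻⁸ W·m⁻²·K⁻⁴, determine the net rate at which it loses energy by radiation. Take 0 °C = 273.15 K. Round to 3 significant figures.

Net loss ≈ 205 W

T = 770.9 °C + 273.15 = 1044.05 K.
Area A = 5.73×10⁻³ m².
Net radiated power P_net = εσA(T⁴ − T₀⁴) = 0.536×5.670×10⁻⁸×5.73×10⁻³×(1044.05⁴ − 315.7⁴).
T⁴ − T₀⁴ = 1.18819×10¹² − 9.93341×10⁹ = 1.17826×10¹² K⁴, so P_net = 205 W.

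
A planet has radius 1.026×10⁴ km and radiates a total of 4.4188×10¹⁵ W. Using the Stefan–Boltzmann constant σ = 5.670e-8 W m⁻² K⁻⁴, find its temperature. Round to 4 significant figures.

Surface area A = 4πR² = 4π(1.026×10⁷ m)² = 1.32283×10¹⁵ m².
P = σAT⁴ ⇒ T = (P/(σA))^(1/4) = (4.4188×10¹⁵/(5.670×10⁻⁸×1.32283×10¹⁵))^(1/4) = 87.61 K.

T ≈ 87.61 K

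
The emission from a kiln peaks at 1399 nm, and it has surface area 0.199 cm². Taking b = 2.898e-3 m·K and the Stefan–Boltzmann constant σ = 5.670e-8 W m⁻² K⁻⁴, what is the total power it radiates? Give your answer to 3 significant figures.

P ≈ 20.8 W

Wien's law: T = b/λ_max = 2.898×10⁻³/1.399×10⁻⁶ = 2071.48 K.
Area A = 0.199 cm² = 1.99×10⁻⁵ m².
Then P = σAT⁴ = 5.670×10⁻⁸×1.99×10⁻⁵×(2071.48)⁴ = 20.8 W.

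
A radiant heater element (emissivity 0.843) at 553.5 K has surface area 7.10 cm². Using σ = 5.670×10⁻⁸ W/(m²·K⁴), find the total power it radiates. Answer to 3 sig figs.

P ≈ 3.19 W

Area A = 7.10 cm² = 7.10×10⁻⁴ m².
P = εσAT⁴ = 0.843 × 5.670×10⁻⁸ × 7.10×10⁻⁴ × (553.5)⁴ = 3.19 W.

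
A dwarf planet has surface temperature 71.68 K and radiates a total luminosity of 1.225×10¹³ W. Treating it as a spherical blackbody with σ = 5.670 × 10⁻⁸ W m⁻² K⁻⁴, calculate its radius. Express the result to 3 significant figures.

R ≈ 8.07×10⁵ m

L = 4πR²σT⁴ ⇒ R = √(L/(4πσT⁴)).
σT⁴ = 1.49684 W/m², so R = √(1.225×10¹³/(4π×1.49684)) = 8.07×10⁵ m.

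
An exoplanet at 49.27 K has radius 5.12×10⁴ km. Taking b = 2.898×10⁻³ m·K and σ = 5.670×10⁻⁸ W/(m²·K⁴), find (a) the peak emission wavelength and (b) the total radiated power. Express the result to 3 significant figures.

(a) λ_max = b/T = 2.898×10⁻³/49.27 = 5.882×10⁻⁵ m = 58.8 μm.
Surface area A = 4πR² = 4π(5.12×10⁷ m)² = 3.29420×10¹⁶ m².
(b) P = σAT⁴ = 5.670×10⁻⁸×3.29420×10¹⁶×(49.27)⁴ = 1.10×10¹⁶ W.

λ_max ≈ 58.8 μm; P ≈ 1.10×10¹⁶ W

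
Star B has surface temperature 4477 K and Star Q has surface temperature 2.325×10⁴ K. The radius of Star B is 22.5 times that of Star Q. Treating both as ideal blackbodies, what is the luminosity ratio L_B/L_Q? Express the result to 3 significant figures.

L_B/L_Q ≈ 0.696

L ∝ R²T⁴, so L_B/L_Q = (R_B/R_Q)²(T_B/T_Q)⁴ = (22.5)² × (4477/2.325×10⁴)⁴ = 506.25 × 1.37485×10⁻³ = 0.696.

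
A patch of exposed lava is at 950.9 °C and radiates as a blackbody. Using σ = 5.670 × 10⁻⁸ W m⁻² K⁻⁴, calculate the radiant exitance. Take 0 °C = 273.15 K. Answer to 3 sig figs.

I ≈ 1.27×10⁵ W/m²

T = 950.9 °C + 273.15 = 1224.05 K.
Stefan–Boltzmann: I = σT⁴ = 5.670×10⁻⁸ × (1224.05)⁴ = 1.27×10⁵ W/m².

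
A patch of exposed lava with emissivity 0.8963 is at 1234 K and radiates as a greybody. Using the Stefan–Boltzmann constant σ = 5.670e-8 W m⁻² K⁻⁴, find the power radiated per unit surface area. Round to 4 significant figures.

Stefan–Boltzmann: I = εσT⁴ = 0.8963 × 5.670×10⁻⁸ × (1234)⁴ = 1.178×10⁵ W/m².

I ≈ 1.178×10⁵ W/m²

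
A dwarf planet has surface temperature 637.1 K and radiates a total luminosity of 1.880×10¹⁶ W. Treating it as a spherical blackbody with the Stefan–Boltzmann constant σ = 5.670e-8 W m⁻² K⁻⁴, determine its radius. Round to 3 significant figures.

L = 4πR²σT⁴ ⇒ R = √(L/(4πσT⁴)).
σT⁴ = 9341.43 W/m², so R = √(1.880×10¹⁶/(4π×9341.43)) = 4.00×10⁵ m.

R ≈ 4.00×10⁵ m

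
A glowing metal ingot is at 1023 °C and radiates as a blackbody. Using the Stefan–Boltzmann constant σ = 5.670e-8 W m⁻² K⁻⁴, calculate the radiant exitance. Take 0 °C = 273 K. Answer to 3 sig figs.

T = 1023 °C + 273 = 1296 K.
Stefan–Boltzmann: I = σT⁴ = 5.670×10⁻⁸ × (1296)⁴ = 1.60×10⁵ W/m².

I ≈ 1.60×10⁵ W/m²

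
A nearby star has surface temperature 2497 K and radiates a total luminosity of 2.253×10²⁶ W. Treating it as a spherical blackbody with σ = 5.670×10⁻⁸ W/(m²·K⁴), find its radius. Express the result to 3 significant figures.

R ≈ 2.85×10⁹ m

L = 4πR²σT⁴ ⇒ R = √(L/(4πσT⁴)).
σT⁴ = 2.20423×10⁶ W/m², so R = √(2.253×10²⁶/(4π×2.20423×10⁶)) = 2.85×10⁹ m.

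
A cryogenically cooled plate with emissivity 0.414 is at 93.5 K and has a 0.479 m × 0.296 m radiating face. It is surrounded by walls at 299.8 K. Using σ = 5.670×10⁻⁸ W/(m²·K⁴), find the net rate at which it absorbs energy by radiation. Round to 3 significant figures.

Area A = 0.479 × 0.296 = 0.141784 m².
Net radiated power P_net = εσA(T⁴ − T₀⁴) = 0.414×5.670×10⁻⁸×0.141784×(93.5⁴ − 299.8⁴).
T⁴ − T₀⁴ = 7.64269×10⁷ − 8.07842×10⁹ = -8.00199×10⁹ K⁴, so P_net = -26.6 W — negative, meaning a net gain of 26.6 W.

Net gain ≈ 26.6 W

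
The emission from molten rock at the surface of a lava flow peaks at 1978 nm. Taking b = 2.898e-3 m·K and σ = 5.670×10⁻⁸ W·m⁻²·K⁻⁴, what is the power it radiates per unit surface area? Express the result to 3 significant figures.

Wien's law: T = b/λ_max = 2.898×10⁻³/1.978×10⁻⁶ = 1465.12 K.
Then I = σT⁴ = 5.670×10⁻⁸×(1465.12)⁴ = 2.61×10⁵ W/m².

I ≈ 2.61×10⁵ W/m²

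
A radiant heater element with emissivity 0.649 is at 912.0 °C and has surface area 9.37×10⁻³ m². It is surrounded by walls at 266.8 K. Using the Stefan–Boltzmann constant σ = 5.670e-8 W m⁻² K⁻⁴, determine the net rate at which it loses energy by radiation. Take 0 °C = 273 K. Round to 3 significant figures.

T = 912.0 °C + 273 = 1185.0 K.
Area A = 9.37×10⁻³ m².
Net radiated power P_net = εσA(T⁴ − T₀⁴) = 0.649×5.670×10⁻⁸×9.37×10⁻³×(1185.0⁴ − 266.8⁴).
T⁴ − T₀⁴ = 1.97185×10¹² − 5.06691×10⁹ = 1.96678×10¹² K⁴, so P_net = 678 W.

Net loss ≈ 678 W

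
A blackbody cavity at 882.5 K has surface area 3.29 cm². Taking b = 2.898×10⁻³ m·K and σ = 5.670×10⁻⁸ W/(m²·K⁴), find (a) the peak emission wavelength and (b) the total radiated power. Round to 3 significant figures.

λ_max ≈ 3.28 μm; P ≈ 11.3 W

(a) λ_max = b/T = 2.898×10⁻³/882.5 = 3.284×10⁻⁶ m = 3.28 μm.
Area A = 3.29 cm² = 3.29×10⁻⁴ m².
(b) P = σAT⁴ = 5.670×10⁻⁸×3.29×10⁻⁴×(882.5)⁴ = 11.3 W.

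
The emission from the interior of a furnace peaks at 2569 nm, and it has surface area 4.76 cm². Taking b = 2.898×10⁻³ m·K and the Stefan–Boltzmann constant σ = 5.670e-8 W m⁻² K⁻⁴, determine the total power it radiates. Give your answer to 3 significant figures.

Wien's law: T = b/λ_max = 2.898×10⁻³/2.569×10⁻⁶ = 1128.07 K.
Area A = 4.76 cm² = 4.76×10⁻⁴ m².
Then P = σAT⁴ = 5.670×10⁻⁸×4.76×10⁻⁴×(1128.07)⁴ = 43.7 W.

P ≈ 43.7 W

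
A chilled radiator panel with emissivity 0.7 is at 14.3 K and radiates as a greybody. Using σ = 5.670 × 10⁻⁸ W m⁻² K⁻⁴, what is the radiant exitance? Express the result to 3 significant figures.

I ≈ 1.66×10⁻³ W/m²

Stefan–Boltzmann: I = εσT⁴ = 0.7 × 5.670×10⁻⁸ × (14.3)⁴ = 1.66×10⁻³ W/m².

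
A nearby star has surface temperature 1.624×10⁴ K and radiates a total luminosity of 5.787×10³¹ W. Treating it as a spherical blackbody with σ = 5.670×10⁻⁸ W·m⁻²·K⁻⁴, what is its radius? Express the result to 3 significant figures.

L = 4πR²σT⁴ ⇒ R = √(L/(4πσT⁴)).
σT⁴ = 3.94391×10⁹ W/m², so R = √(5.787×10³¹/(4π×3.94391×10⁹)) = 3.42×10¹⁰ m.

R ≈ 3.42×10¹⁰ m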